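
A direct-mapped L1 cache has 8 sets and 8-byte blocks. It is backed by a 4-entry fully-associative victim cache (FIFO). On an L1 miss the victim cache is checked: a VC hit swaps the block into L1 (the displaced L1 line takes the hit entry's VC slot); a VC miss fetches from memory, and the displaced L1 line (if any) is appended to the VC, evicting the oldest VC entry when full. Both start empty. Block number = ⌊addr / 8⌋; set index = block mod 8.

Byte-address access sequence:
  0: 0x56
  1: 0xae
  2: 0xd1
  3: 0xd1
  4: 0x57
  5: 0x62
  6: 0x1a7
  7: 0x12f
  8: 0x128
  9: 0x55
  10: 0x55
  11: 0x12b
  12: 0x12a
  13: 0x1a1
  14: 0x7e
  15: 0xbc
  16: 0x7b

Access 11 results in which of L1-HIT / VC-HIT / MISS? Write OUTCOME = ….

OUTCOME = L1-HIT

#0 0x56→b10/s2 MISS; vc=[]
#1 0xae→b21/s5 MISS; vc=[]
#2 0xd1→b26/s2 MISS; vc=[10]
#3 0xd1→b26/s2 L1-HIT; vc=[10]
#4 0x57→b10/s2 VC-HIT; vc=[26]
#5 0x62→b12/s4 MISS; vc=[26]
#6 0x1a7→b52/s4 MISS; vc=[26,12]
#7 0x12f→b37/s5 MISS; vc=[26,12,21]
#8 0x128→b37/s5 L1-HIT; vc=[26,12,21]
#9 0x55→b10/s2 L1-HIT; vc=[26,12,21]
#10 0x55→b10/s2 L1-HIT; vc=[26,12,21]
#11 0x12b→b37/s5 L1-HIT; vc=[26,12,21]
#12 0x12a→b37/s5 L1-HIT; vc=[26,12,21]
#13 0x1a1→b52/s4 L1-HIT; vc=[26,12,21]
#14 0x7e→b15/s7 MISS; vc=[26,12,21]
#15 0xbc→b23/s7 MISS; vc=[26,12,21,15]
#16 0x7b→b15/s7 VC-HIT; vc=[26,12,21,23]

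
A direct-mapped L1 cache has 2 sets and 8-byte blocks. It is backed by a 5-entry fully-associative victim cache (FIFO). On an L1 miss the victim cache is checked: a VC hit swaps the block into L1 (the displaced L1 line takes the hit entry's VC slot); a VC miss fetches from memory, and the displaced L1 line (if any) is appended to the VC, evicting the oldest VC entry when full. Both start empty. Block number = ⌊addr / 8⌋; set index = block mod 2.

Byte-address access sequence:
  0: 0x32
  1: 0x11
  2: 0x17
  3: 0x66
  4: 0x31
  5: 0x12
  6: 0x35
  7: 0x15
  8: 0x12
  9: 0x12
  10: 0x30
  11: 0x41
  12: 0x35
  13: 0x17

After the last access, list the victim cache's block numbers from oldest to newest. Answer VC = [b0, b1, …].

VC = [12, 6, 8]

  [0] addr=0x32 blk=6 s=0: MISS | VC []
  [1] addr=0x11 blk=2 s=0: MISS | VC [6]
  [2] addr=0x17 blk=2 s=0: L1-HIT | VC [6]
  [3] addr=0x66 blk=12 s=0: MISS | VC [6, 2]
  [4] addr=0x31 blk=6 s=0: VC-HIT | VC [12, 2]
  [5] addr=0x12 blk=2 s=0: VC-HIT | VC [12, 6]
  [6] addr=0x35 blk=6 s=0: VC-HIT | VC [12, 2]
  [7] addr=0x15 blk=2 s=0: VC-HIT | VC [12, 6]
  [8] addr=0x12 blk=2 s=0: L1-HIT | VC [12, 6]
  [9] addr=0x12 blk=2 s=0: L1-HIT | VC [12, 6]
  [10] addr=0x30 blk=6 s=0: VC-HIT | VC [12, 2]
  [11] addr=0x41 blk=8 s=0: MISS | VC [12, 2, 6]
  [12] addr=0x35 blk=6 s=0: VC-HIT | VC [12, 2, 8]
  [13] addr=0x17 blk=2 s=0: VC-HIT | VC [12, 6, 8]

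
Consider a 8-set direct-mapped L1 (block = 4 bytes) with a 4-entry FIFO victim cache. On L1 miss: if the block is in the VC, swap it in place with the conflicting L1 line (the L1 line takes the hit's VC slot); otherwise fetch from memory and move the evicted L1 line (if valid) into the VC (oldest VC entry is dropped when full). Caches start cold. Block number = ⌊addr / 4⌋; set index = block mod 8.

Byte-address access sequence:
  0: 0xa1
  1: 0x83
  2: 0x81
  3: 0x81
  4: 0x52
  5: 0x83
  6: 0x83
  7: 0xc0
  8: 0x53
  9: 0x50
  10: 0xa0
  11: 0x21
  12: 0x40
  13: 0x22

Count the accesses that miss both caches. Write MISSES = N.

#0 0xa1→b40/s0 MISS; vc=[]
#1 0x83→b32/s0 MISS; vc=[40]
#2 0x81→b32/s0 L1-HIT; vc=[40]
#3 0x81→b32/s0 L1-HIT; vc=[40]
#4 0x52→b20/s4 MISS; vc=[40]
#5 0x83→b32/s0 L1-HIT; vc=[40]
#6 0x83→b32/s0 L1-HIT; vc=[40]
#7 0xc0→b48/s0 MISS; vc=[40,32]
#8 0x53→b20/s4 L1-HIT; vc=[40,32]
#9 0x50→b20/s4 L1-HIT; vc=[40,32]
#10 0xa0→b40/s0 VC-HIT; vc=[48,32]
#11 0x21→b8/s0 MISS; vc=[48,32,40]
#12 0x40→b16/s0 MISS; vc=[48,32,40,8]
#13 0x22→b8/s0 VC-HIT; vc=[48,32,40,16]

MISSES = 6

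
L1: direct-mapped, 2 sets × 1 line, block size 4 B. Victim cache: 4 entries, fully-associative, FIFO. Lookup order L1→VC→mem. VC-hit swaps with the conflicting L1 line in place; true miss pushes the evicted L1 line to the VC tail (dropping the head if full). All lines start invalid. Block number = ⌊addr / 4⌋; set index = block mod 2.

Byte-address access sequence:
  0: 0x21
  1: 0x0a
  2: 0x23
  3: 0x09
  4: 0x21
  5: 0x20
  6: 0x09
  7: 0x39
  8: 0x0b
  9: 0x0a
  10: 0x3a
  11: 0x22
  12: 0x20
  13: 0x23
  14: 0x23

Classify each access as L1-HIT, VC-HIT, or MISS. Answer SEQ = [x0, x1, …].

0: 0x21 (blk 8, set 0) → MISS  vc=[]
1: 0xa (blk 2, set 0) → MISS  vc=[8]
2: 0x23 (blk 8, set 0) → VC-HIT  vc=[2]
3: 0x9 (blk 2, set 0) → VC-HIT  vc=[8]
4: 0x21 (blk 8, set 0) → VC-HIT  vc=[2]
5: 0x20 (blk 8, set 0) → L1-HIT  vc=[2]
6: 0x9 (blk 2, set 0) → VC-HIT  vc=[8]
7: 0x39 (blk 14, set 0) → MISS  vc=[8, 2]
8: 0xb (blk 2, set 0) → VC-HIT  vc=[8, 14]
9: 0xa (blk 2, set 0) → L1-HIT  vc=[8, 14]
10: 0x3a (blk 14, set 0) → VC-HIT  vc=[8, 2]
11: 0x22 (blk 8, set 0) → VC-HIT  vc=[14, 2]
12: 0x20 (blk 8, set 0) → L1-HIT  vc=[14, 2]
13: 0x23 (blk 8, set 0) → L1-HIT  vc=[14, 2]
14: 0x23 (blk 8, set 0) → L1-HIT  vc=[14, 2]

SEQ = [MISS, MISS, VC-HIT, VC-HIT, VC-HIT, L1-HIT, VC-HIT, MISS, VC-HIT, L1-HIT, VC-HIT, VC-HIT, L1-HIT, L1-HIT, L1-HIT]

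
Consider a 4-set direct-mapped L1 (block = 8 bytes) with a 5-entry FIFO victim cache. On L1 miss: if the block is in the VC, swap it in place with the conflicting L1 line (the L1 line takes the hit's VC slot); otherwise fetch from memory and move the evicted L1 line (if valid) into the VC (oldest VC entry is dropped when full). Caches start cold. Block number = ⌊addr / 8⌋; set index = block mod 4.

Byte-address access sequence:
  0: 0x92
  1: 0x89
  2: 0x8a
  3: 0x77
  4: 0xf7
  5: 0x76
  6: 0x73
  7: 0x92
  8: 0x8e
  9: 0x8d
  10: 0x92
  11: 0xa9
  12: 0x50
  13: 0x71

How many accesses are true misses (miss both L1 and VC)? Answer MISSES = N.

  [0] addr=0x92 blk=18 s=2: MISS | VC []
  [1] addr=0x89 blk=17 s=1: MISS | VC []
  [2] addr=0x8a blk=17 s=1: L1-HIT | VC []
  [3] addr=0x77 blk=14 s=2: MISS | VC [18]
  [4] addr=0xf7 blk=30 s=2: MISS | VC [18, 14]
  [5] addr=0x76 blk=14 s=2: VC-HIT | VC [18, 30]
  [6] addr=0x73 blk=14 s=2: L1-HIT | VC [18, 30]
  [7] addr=0x92 blk=18 s=2: VC-HIT | VC [14, 30]
  [8] addr=0x8e blk=17 s=1: L1-HIT | VC [14, 30]
  [9] addr=0x8d blk=17 s=1: L1-HIT | VC [14, 30]
  [10] addr=0x92 blk=18 s=2: L1-HIT | VC [14, 30]
  [11] addr=0xa9 blk=21 s=1: MISS | VC [14, 30, 17]
  [12] addr=0x50 blk=10 s=2: MISS | VC [14, 30, 17, 18]
  [13] addr=0x71 blk=14 s=2: VC-HIT | VC [10, 30, 17, 18]

MISSES = 6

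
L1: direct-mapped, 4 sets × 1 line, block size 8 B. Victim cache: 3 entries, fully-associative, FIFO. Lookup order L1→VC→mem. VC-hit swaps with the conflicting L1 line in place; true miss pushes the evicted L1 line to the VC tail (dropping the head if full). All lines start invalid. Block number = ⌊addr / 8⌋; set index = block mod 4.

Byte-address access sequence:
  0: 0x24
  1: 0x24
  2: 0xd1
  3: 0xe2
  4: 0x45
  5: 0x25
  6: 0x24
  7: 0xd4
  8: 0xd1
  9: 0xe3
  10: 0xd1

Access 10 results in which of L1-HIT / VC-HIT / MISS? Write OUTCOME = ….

0: 0x24 (blk 4, set 0) → MISS  vc=[]
1: 0x24 (blk 4, set 0) → L1-HIT  vc=[]
2: 0xd1 (blk 26, set 2) → MISS  vc=[]
3: 0xe2 (blk 28, set 0) → MISS  vc=[4]
4: 0x45 (blk 8, set 0) → MISS  vc=[4, 28]
5: 0x25 (blk 4, set 0) → VC-HIT  vc=[8, 28]
6: 0x24 (blk 4, set 0) → L1-HIT  vc=[8, 28]
7: 0xd4 (blk 26, set 2) → L1-HIT  vc=[8, 28]
8: 0xd1 (blk 26, set 2) → L1-HIT  vc=[8, 28]
9: 0xe3 (blk 28, set 0) → VC-HIT  vc=[8, 4]
10: 0xd1 (blk 26, set 2) → L1-HIT  vc=[8, 4]

OUTCOME = L1-HIT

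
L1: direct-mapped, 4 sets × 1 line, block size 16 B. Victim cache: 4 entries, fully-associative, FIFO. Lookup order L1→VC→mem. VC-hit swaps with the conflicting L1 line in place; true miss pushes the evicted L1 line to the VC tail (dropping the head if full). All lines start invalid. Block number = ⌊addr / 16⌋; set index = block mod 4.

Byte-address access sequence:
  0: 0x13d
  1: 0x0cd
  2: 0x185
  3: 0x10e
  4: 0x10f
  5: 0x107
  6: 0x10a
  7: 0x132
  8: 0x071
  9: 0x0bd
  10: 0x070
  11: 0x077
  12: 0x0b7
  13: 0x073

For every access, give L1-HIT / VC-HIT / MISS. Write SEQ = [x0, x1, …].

#0 0x13d→b19/s3 MISS; vc=[]
#1 0xcd→b12/s0 MISS; vc=[]
#2 0x185→b24/s0 MISS; vc=[12]
#3 0x10e→b16/s0 MISS; vc=[12,24]
#4 0x10f→b16/s0 L1-HIT; vc=[12,24]
#5 0x107→b16/s0 L1-HIT; vc=[12,24]
#6 0x10a→b16/s0 L1-HIT; vc=[12,24]
#7 0x132→b19/s3 L1-HIT; vc=[12,24]
#8 0x71→b7/s3 MISS; vc=[12,24,19]
#9 0xbd→b11/s3 MISS; vc=[12,24,19,7]
#10 0x70→b7/s3 VC-HIT; vc=[12,24,19,11]
#11 0x77→b7/s3 L1-HIT; vc=[12,24,19,11]
#12 0xb7→b11/s3 VC-HIT; vc=[12,24,19,7]
#13 0x73→b7/s3 VC-HIT; vc=[12,24,19,11]

SEQ = [MISS, MISS, MISS, MISS, L1-HIT, L1-HIT, L1-HIT, L1-HIT, MISS, MISS, VC-HIT, L1-HIT, VC-HIT, VC-HIT]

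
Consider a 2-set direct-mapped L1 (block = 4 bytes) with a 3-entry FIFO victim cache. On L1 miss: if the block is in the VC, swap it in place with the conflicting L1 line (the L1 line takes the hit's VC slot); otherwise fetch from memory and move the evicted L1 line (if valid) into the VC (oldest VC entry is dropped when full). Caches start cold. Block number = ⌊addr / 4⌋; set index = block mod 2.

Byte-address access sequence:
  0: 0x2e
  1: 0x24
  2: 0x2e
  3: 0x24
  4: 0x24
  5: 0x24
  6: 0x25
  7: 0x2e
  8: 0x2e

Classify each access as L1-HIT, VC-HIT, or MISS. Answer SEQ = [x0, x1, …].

SEQ = [MISS, MISS, VC-HIT, VC-HIT, L1-HIT, L1-HIT, L1-HIT, VC-HIT, L1-HIT]

#0 0x2e→b11/s1 MISS; vc=[]
#1 0x24→b9/s1 MISS; vc=[11]
#2 0x2e→b11/s1 VC-HIT; vc=[9]
#3 0x24→b9/s1 VC-HIT; vc=[11]
#4 0x24→b9/s1 L1-HIT; vc=[11]
#5 0x24→b9/s1 L1-HIT; vc=[11]
#6 0x25→b9/s1 L1-HIT; vc=[11]
#7 0x2e→b11/s1 VC-HIT; vc=[9]
#8 0x2e→b11/s1 L1-HIT; vc=[9]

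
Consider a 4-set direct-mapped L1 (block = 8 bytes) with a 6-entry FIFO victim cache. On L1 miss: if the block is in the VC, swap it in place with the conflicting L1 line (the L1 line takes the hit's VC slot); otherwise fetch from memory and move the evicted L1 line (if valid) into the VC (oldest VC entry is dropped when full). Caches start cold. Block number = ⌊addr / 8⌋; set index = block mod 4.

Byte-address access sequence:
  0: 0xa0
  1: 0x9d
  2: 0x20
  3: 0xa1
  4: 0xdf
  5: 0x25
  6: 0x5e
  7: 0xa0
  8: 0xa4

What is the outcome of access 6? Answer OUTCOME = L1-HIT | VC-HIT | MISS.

OUTCOME = MISS

#0 0xa0→b20/s0 MISS; vc=[]
#1 0x9d→b19/s3 MISS; vc=[]
#2 0x20→b4/s0 MISS; vc=[20]
#3 0xa1→b20/s0 VC-HIT; vc=[4]
#4 0xdf→b27/s3 MISS; vc=[4,19]
#5 0x25→b4/s0 VC-HIT; vc=[20,19]
#6 0x5e→b11/s3 MISS; vc=[20,19,27]
#7 0xa0→b20/s0 VC-HIT; vc=[4,19,27]
#8 0xa4→b20/s0 L1-HIT; vc=[4,19,27]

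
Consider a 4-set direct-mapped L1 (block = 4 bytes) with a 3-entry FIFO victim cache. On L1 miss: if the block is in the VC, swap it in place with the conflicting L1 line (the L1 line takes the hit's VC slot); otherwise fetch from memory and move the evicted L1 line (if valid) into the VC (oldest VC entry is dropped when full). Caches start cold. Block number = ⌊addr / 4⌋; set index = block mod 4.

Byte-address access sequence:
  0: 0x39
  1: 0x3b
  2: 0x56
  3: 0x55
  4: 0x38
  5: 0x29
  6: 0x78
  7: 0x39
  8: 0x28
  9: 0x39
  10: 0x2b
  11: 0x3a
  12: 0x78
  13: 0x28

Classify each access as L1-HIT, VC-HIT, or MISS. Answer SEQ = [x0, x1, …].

  [0] addr=0x39 blk=14 s=2: MISS | VC []
  [1] addr=0x3b blk=14 s=2: L1-HIT | VC []
  [2] addr=0x56 blk=21 s=1: MISS | VC []
  [3] addr=0x55 blk=21 s=1: L1-HIT | VC []
  [4] addr=0x38 blk=14 s=2: L1-HIT | VC []
  [5] addr=0x29 blk=10 s=2: MISS | VC [14]
  [6] addr=0x78 blk=30 s=2: MISS | VC [14, 10]
  [7] addr=0x39 blk=14 s=2: VC-HIT | VC [30, 10]
  [8] addr=0x28 blk=10 s=2: VC-HIT | VC [30, 14]
  [9] addr=0x39 blk=14 s=2: VC-HIT | VC [30, 10]
  [10] addr=0x2b blk=10 s=2: VC-HIT | VC [30, 14]
  [11] addr=0x3a blk=14 s=2: VC-HIT | VC [30, 10]
  [12] addr=0x78 blk=30 s=2: VC-HIT | VC [14, 10]
  [13] addr=0x28 blk=10 s=2: VC-HIT | VC [14, 30]

SEQ = [MISS, L1-HIT, MISS, L1-HIT, L1-HIT, MISS, MISS, VC-HIT, VC-HIT, VC-HIT, VC-HIT, VC-HIT, VC-HIT, VC-HIT]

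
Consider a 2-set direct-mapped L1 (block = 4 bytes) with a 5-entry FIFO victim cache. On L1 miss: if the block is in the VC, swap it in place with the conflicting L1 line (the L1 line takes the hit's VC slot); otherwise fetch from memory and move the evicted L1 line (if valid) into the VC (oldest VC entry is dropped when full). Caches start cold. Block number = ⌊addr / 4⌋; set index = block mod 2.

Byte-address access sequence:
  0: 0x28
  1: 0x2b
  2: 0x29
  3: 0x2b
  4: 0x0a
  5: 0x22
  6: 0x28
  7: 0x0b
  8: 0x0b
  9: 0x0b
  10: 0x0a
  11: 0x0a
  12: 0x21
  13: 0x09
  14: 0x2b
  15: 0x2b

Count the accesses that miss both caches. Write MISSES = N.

0: 0x28 (blk 10, set 0) → MISS  vc=[]
1: 0x2b (blk 10, set 0) → L1-HIT  vc=[]
2: 0x29 (blk 10, set 0) → L1-HIT  vc=[]
3: 0x2b (blk 10, set 0) → L1-HIT  vc=[]
4: 0xa (blk 2, set 0) → MISS  vc=[10]
5: 0x22 (blk 8, set 0) → MISS  vc=[10, 2]
6: 0x28 (blk 10, set 0) → VC-HIT  vc=[8, 2]
7: 0xb (blk 2, set 0) → VC-HIT  vc=[8, 10]
8: 0xb (blk 2, set 0) → L1-HIT  vc=[8, 10]
9: 0xb (blk 2, set 0) → L1-HIT  vc=[8, 10]
10: 0xa (blk 2, set 0) → L1-HIT  vc=[8, 10]
11: 0xa (blk 2, set 0) → L1-HIT  vc=[8, 10]
12: 0x21 (blk 8, set 0) → VC-HIT  vc=[2, 10]
13: 0x9 (blk 2, set 0) → VC-HIT  vc=[8, 10]
14: 0x2b (blk 10, set 0) → VC-HIT  vc=[8, 2]
15: 0x2b (blk 10, set 0) → L1-HIT  vc=[8, 2]

MISSES = 3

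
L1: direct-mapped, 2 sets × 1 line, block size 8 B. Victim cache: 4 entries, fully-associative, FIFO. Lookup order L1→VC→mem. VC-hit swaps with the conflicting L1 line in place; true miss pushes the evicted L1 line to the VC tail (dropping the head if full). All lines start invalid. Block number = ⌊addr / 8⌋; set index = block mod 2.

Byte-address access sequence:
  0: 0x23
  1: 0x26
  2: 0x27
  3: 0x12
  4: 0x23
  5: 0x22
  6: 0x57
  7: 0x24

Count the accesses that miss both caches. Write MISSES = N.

  [0] addr=0x23 blk=4 s=0: MISS | VC []
  [1] addr=0x26 blk=4 s=0: L1-HIT | VC []
  [2] addr=0x27 blk=4 s=0: L1-HIT | VC []
  [3] addr=0x12 blk=2 s=0: MISS | VC [4]
  [4] addr=0x23 blk=4 s=0: VC-HIT | VC [2]
  [5] addr=0x22 blk=4 s=0: L1-HIT | VC [2]
  [6] addr=0x57 blk=10 s=0: MISS | VC [2, 4]
  [7] addr=0x24 blk=4 s=0: VC-HIT | VC [2, 10]

MISSES = 3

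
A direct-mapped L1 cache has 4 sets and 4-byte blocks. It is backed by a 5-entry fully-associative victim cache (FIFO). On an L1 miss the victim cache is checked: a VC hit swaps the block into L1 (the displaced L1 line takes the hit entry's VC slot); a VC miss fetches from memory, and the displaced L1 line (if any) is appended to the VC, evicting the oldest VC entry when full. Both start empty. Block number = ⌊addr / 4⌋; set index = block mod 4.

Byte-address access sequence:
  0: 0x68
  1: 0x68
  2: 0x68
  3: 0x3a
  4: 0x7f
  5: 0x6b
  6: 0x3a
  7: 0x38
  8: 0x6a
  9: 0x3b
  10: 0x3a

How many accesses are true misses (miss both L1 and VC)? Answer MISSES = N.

0: 0x68 (blk 26, set 2) → MISS  vc=[]
1: 0x68 (blk 26, set 2) → L1-HIT  vc=[]
2: 0x68 (blk 26, set 2) → L1-HIT  vc=[]
3: 0x3a (blk 14, set 2) → MISS  vc=[26]
4: 0x7f (blk 31, set 3) → MISS  vc=[26]
5: 0x6b (blk 26, set 2) → VC-HIT  vc=[14]
6: 0x3a (blk 14, set 2) → VC-HIT  vc=[26]
7: 0x38 (blk 14, set 2) → L1-HIT  vc=[26]
8: 0x6a (blk 26, set 2) → VC-HIT  vc=[14]
9: 0x3b (blk 14, set 2) → VC-HIT  vc=[26]
10: 0x3a (blk 14, set 2) → L1-HIT  vc=[26]

MISSES = 3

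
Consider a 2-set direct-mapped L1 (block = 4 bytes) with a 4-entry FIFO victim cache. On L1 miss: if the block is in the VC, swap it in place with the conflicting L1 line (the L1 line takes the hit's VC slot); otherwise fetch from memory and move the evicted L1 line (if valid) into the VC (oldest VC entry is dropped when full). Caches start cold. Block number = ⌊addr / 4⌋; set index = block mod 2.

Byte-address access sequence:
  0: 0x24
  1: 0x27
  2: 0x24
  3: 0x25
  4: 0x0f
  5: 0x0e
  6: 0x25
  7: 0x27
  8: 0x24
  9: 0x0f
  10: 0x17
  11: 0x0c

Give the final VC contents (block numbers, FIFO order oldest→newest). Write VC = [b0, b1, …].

#0 0x24→b9/s1 MISS; vc=[]
#1 0x27→b9/s1 L1-HIT; vc=[]
#2 0x24→b9/s1 L1-HIT; vc=[]
#3 0x25→b9/s1 L1-HIT; vc=[]
#4 0xf→b3/s1 MISS; vc=[9]
#5 0xe→b3/s1 L1-HIT; vc=[9]
#6 0x25→b9/s1 VC-HIT; vc=[3]
#7 0x27→b9/s1 L1-HIT; vc=[3]
#8 0x24→b9/s1 L1-HIT; vc=[3]
#9 0xf→b3/s1 VC-HIT; vc=[9]
#10 0x17→b5/s1 MISS; vc=[9,3]
#11 0xc→b3/s1 VC-HIT; vc=[9,5]

VC = [9, 5]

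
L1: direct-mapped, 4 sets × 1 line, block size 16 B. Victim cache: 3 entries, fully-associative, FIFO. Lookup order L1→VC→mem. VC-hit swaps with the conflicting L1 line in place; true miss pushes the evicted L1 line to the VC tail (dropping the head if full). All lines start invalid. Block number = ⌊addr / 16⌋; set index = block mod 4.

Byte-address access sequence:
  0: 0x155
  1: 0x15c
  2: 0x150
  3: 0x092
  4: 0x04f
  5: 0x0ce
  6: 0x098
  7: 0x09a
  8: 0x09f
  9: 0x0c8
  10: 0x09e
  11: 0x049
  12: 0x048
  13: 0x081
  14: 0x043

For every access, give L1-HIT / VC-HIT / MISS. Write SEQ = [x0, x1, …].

0: 0x155 (blk 21, set 1) → MISS  vc=[]
1: 0x15c (blk 21, set 1) → L1-HIT  vc=[]
2: 0x150 (blk 21, set 1) → L1-HIT  vc=[]
3: 0x92 (blk 9, set 1) → MISS  vc=[21]
4: 0x4f (blk 4, set 0) → MISS  vc=[21]
5: 0xce (blk 12, set 0) → MISS  vc=[21, 4]
6: 0x98 (blk 9, set 1) → L1-HIT  vc=[21, 4]
7: 0x9a (blk 9, set 1) → L1-HIT  vc=[21, 4]
8: 0x9f (blk 9, set 1) → L1-HIT  vc=[21, 4]
9: 0xc8 (blk 12, set 0) → L1-HIT  vc=[21, 4]
10: 0x9e (blk 9, set 1) → L1-HIT  vc=[21, 4]
11: 0x49 (blk 4, set 0) → VC-HIT  vc=[21, 12]
12: 0x48 (blk 4, set 0) → L1-HIT  vc=[21, 12]
13: 0x81 (blk 8, set 0) → MISS  vc=[21, 12, 4]
14: 0x43 (blk 4, set 0) → VC-HIT  vc=[21, 12, 8]

SEQ = [MISS, L1-HIT, L1-HIT, MISS, MISS, MISS, L1-HIT, L1-HIT, L1-HIT, L1-HIT, L1-HIT, VC-HIT, L1-HIT, MISS, VC-HIT]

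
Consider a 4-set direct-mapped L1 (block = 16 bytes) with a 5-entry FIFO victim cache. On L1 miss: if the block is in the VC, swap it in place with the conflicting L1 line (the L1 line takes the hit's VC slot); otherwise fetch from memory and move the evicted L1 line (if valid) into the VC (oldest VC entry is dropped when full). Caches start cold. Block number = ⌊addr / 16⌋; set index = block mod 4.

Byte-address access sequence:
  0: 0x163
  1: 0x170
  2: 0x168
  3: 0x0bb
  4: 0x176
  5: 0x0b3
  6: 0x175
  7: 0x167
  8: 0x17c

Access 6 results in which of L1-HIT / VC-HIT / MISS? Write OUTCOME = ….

0: 0x163 (blk 22, set 2) → MISS  vc=[]
1: 0x170 (blk 23, set 3) → MISS  vc=[]
2: 0x168 (blk 22, set 2) → L1-HIT  vc=[]
3: 0xbb (blk 11, set 3) → MISS  vc=[23]
4: 0x176 (blk 23, set 3) → VC-HIT  vc=[11]
5: 0xb3 (blk 11, set 3) → VC-HIT  vc=[23]
6: 0x175 (blk 23, set 3) → VC-HIT  vc=[11]
7: 0x167 (blk 22, set 2) → L1-HIT  vc=[11]
8: 0x17c (blk 23, set 3) → L1-HIT  vc=[11]

OUTCOME = VC-HIT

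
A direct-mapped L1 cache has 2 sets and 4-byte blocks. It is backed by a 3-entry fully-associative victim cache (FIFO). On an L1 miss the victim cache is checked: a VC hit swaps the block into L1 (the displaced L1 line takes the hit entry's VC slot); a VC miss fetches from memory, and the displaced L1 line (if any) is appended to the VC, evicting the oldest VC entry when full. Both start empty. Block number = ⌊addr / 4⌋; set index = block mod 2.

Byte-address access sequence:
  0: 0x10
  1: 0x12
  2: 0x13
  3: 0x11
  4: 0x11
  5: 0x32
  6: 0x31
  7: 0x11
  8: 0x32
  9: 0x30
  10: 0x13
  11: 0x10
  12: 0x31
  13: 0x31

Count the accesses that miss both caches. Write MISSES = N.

MISSES = 2

#0 0x10→b4/s0 MISS; vc=[]
#1 0x12→b4/s0 L1-HIT; vc=[]
#2 0x13→b4/s0 L1-HIT; vc=[]
#3 0x11→b4/s0 L1-HIT; vc=[]
#4 0x11→b4/s0 L1-HIT; vc=[]
#5 0x32→b12/s0 MISS; vc=[4]
#6 0x31→b12/s0 L1-HIT; vc=[4]
#7 0x11→b4/s0 VC-HIT; vc=[12]
#8 0x32→b12/s0 VC-HIT; vc=[4]
#9 0x30→b12/s0 L1-HIT; vc=[4]
#10 0x13→b4/s0 VC-HIT; vc=[12]
#11 0x10→b4/s0 L1-HIT; vc=[12]
#12 0x31→b12/s0 VC-HIT; vc=[4]
#13 0x31→b12/s0 L1-HIT; vc=[4]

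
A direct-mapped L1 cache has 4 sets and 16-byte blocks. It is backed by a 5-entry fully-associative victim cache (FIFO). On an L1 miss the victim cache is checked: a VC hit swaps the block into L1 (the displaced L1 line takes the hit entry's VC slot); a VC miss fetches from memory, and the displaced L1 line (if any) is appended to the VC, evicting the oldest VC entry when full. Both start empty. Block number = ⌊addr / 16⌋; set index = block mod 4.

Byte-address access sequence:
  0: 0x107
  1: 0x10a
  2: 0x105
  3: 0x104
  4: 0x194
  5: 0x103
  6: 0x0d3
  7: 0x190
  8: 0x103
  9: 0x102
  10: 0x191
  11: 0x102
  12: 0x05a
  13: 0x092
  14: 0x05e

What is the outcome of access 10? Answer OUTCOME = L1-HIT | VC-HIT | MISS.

  [0] addr=0x107 blk=16 s=0: MISS | VC []
  [1] addr=0x10a blk=16 s=0: L1-HIT | VC []
  [2] addr=0x105 blk=16 s=0: L1-HIT | VC []
  [3] addr=0x104 blk=16 s=0: L1-HIT | VC []
  [4] addr=0x194 blk=25 s=1: MISS | VC []
  [5] addr=0x103 blk=16 s=0: L1-HIT | VC []
  [6] addr=0xd3 blk=13 s=1: MISS | VC [25]
  [7] addr=0x190 blk=25 s=1: VC-HIT | VC [13]
  [8] addr=0x103 blk=16 s=0: L1-HIT | VC [13]
  [9] addr=0x102 blk=16 s=0: L1-HIT | VC [13]
  [10] addr=0x191 blk=25 s=1: L1-HIT | VC [13]
  [11] addr=0x102 blk=16 s=0: L1-HIT | VC [13]
  [12] addr=0x5a blk=5 s=1: MISS | VC [13, 25]
  [13] addr=0x92 blk=9 s=1: MISS | VC [13, 25, 5]
  [14] addr=0x5e blk=5 s=1: VC-HIT | VC [13, 25, 9]

OUTCOME = L1-HIT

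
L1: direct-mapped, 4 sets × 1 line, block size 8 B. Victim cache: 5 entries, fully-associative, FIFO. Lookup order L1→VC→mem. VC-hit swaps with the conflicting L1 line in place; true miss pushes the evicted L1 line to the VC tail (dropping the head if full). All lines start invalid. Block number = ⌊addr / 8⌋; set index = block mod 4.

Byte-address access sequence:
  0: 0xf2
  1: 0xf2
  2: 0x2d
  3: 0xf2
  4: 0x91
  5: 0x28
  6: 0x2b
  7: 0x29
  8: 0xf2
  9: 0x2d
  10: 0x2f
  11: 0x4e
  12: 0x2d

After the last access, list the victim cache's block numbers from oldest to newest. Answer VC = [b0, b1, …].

VC = [18, 9]

#0 0xf2→b30/s2 MISS; vc=[]
#1 0xf2→b30/s2 L1-HIT; vc=[]
#2 0x2d→b5/s1 MISS; vc=[]
#3 0xf2→b30/s2 L1-HIT; vc=[]
#4 0x91→b18/s2 MISS; vc=[30]
#5 0x28→b5/s1 L1-HIT; vc=[30]
#6 0x2b→b5/s1 L1-HIT; vc=[30]
#7 0x29→b5/s1 L1-HIT; vc=[30]
#8 0xf2→b30/s2 VC-HIT; vc=[18]
#9 0x2d→b5/s1 L1-HIT; vc=[18]
#10 0x2f→b5/s1 L1-HIT; vc=[18]
#11 0x4e→b9/s1 MISS; vc=[18,5]
#12 0x2d→b5/s1 VC-HIT; vc=[18,9]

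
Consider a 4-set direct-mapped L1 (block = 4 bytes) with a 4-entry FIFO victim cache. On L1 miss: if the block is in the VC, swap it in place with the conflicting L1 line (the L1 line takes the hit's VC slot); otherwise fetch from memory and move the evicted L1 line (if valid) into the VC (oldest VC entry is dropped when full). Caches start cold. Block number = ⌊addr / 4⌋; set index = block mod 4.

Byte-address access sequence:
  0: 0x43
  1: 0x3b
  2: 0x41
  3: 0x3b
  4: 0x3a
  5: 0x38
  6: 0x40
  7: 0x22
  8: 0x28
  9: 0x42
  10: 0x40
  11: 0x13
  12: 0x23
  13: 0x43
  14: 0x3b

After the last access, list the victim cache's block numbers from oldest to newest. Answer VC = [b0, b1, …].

0: 0x43 (blk 16, set 0) → MISS  vc=[]
1: 0x3b (blk 14, set 2) → MISS  vc=[]
2: 0x41 (blk 16, set 0) → L1-HIT  vc=[]
3: 0x3b (blk 14, set 2) → L1-HIT  vc=[]
4: 0x3a (blk 14, set 2) → L1-HIT  vc=[]
5: 0x38 (blk 14, set 2) → L1-HIT  vc=[]
6: 0x40 (blk 16, set 0) → L1-HIT  vc=[]
7: 0x22 (blk 8, set 0) → MISS  vc=[16]
8: 0x28 (blk 10, set 2) → MISS  vc=[16, 14]
9: 0x42 (blk 16, set 0) → VC-HIT  vc=[8, 14]
10: 0x40 (blk 16, set 0) → L1-HIT  vc=[8, 14]
11: 0x13 (blk 4, set 0) → MISS  vc=[8, 14, 16]
12: 0x23 (blk 8, set 0) → VC-HIT  vc=[4, 14, 16]
13: 0x43 (blk 16, set 0) → VC-HIT  vc=[4, 14, 8]
14: 0x3b (blk 14, set 2) → VC-HIT  vc=[4, 10, 8]

VC = [4, 10, 8]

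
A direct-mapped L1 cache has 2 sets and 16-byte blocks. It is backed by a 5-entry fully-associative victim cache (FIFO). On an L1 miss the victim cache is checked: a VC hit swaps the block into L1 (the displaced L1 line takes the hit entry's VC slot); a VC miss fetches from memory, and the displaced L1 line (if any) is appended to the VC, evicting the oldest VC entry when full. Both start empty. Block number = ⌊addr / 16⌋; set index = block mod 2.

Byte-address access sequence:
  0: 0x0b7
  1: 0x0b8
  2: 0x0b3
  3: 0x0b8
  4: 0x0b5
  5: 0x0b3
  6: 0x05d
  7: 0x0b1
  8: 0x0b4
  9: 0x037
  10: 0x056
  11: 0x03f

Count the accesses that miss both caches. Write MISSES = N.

MISSES = 3

#0 0xb7→b11/s1 MISS; vc=[]
#1 0xb8→b11/s1 L1-HIT; vc=[]
#2 0xb3→b11/s1 L1-HIT; vc=[]
#3 0xb8→b11/s1 L1-HIT; vc=[]
#4 0xb5→b11/s1 L1-HIT; vc=[]
#5 0xb3→b11/s1 L1-HIT; vc=[]
#6 0x5d→b5/s1 MISS; vc=[11]
#7 0xb1→b11/s1 VC-HIT; vc=[5]
#8 0xb4→b11/s1 L1-HIT; vc=[5]
#9 0x37→b3/s1 MISS; vc=[5,11]
#10 0x56→b5/s1 VC-HIT; vc=[3,11]
#11 0x3f→b3/s1 VC-HIT; vc=[5,11]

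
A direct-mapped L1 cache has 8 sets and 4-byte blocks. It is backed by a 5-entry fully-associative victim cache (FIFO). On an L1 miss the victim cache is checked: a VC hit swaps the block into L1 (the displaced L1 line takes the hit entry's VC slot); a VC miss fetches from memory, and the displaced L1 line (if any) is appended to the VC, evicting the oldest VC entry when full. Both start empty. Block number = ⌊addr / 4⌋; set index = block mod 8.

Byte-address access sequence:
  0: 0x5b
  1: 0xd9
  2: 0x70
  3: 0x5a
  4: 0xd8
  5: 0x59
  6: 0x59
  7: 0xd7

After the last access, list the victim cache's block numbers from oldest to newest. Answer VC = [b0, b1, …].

#0 0x5b→b22/s6 MISS; vc=[]
#1 0xd9→b54/s6 MISS; vc=[22]
#2 0x70→b28/s4 MISS; vc=[22]
#3 0x5a→b22/s6 VC-HIT; vc=[54]
#4 0xd8→b54/s6 VC-HIT; vc=[22]
#5 0x59→b22/s6 VC-HIT; vc=[54]
#6 0x59→b22/s6 L1-HIT; vc=[54]
#7 0xd7→b53/s5 MISS; vc=[54]

VC = [54]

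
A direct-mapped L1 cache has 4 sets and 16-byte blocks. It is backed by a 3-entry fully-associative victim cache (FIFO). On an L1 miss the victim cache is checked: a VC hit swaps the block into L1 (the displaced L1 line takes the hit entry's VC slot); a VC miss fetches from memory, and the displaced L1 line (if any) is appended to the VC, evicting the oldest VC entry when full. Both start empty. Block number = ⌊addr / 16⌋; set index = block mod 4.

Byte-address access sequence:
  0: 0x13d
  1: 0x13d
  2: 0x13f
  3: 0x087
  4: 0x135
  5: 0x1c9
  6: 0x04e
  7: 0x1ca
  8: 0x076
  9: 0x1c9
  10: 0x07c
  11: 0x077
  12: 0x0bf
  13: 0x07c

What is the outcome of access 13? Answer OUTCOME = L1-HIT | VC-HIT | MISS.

OUTCOME = VC-HIT

  [0] addr=0x13d blk=19 s=3: MISS | VC []
  [1] addr=0x13d blk=19 s=3: L1-HIT | VC []
  [2] addr=0x13f blk=19 s=3: L1-HIT | VC []
  [3] addr=0x87 blk=8 s=0: MISS | VC []
  [4] addr=0x135 blk=19 s=3: L1-HIT | VC []
  [5] addr=0x1c9 blk=28 s=0: MISS | VC [8]
  [6] addr=0x4e blk=4 s=0: MISS | VC [8, 28]
  [7] addr=0x1ca blk=28 s=0: VC-HIT | VC [8, 4]
  [8] addr=0x76 blk=7 s=3: MISS | VC [8, 4, 19]
  [9] addr=0x1c9 blk=28 s=0: L1-HIT | VC [8, 4, 19]
  [10] addr=0x7c blk=7 s=3: L1-HIT | VC [8, 4, 19]
  [11] addr=0x77 blk=7 s=3: L1-HIT | VC [8, 4, 19]
  [12] addr=0xbf blk=11 s=3: MISS | VC [4, 19, 7]
  [13] addr=0x7c blk=7 s=3: VC-HIT | VC [4, 19, 11]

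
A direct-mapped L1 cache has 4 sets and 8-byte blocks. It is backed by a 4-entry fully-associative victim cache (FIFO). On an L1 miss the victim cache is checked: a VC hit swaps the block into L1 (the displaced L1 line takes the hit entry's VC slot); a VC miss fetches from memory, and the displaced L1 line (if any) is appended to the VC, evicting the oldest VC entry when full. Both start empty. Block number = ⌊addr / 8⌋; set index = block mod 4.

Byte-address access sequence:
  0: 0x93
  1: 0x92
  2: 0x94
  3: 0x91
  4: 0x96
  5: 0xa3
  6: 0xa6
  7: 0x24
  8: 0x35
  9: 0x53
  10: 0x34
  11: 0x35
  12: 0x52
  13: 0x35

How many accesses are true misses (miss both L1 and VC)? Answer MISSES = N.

#0 0x93→b18/s2 MISS; vc=[]
#1 0x92→b18/s2 L1-HIT; vc=[]
#2 0x94→b18/s2 L1-HIT; vc=[]
#3 0x91→b18/s2 L1-HIT; vc=[]
#4 0x96→b18/s2 L1-HIT; vc=[]
#5 0xa3→b20/s0 MISS; vc=[]
#6 0xa6→b20/s0 L1-HIT; vc=[]
#7 0x24→b4/s0 MISS; vc=[20]
#8 0x35→b6/s2 MISS; vc=[20,18]
#9 0x53→b10/s2 MISS; vc=[20,18,6]
#10 0x34→b6/s2 VC-HIT; vc=[20,18,10]
#11 0x35→b6/s2 L1-HIT; vc=[20,18,10]
#12 0x52→b10/s2 VC-HIT; vc=[20,18,6]
#13 0x35→b6/s2 VC-HIT; vc=[20,18,10]

MISSES = 5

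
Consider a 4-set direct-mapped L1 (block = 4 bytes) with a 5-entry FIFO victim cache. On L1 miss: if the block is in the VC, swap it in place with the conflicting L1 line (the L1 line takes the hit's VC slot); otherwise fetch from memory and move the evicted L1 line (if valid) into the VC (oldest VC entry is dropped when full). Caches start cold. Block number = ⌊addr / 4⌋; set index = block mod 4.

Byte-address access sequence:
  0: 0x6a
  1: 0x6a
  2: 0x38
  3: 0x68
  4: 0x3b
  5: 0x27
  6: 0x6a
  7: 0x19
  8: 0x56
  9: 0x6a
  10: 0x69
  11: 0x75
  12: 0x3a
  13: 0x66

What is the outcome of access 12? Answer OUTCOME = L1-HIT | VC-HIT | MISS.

0: 0x6a (blk 26, set 2) → MISS  vc=[]
1: 0x6a (blk 26, set 2) → L1-HIT  vc=[]
2: 0x38 (blk 14, set 2) → MISS  vc=[26]
3: 0x68 (blk 26, set 2) → VC-HIT  vc=[14]
4: 0x3b (blk 14, set 2) → VC-HIT  vc=[26]
5: 0x27 (blk 9, set 1) → MISS  vc=[26]
6: 0x6a (blk 26, set 2) → VC-HIT  vc=[14]
7: 0x19 (blk 6, set 2) → MISS  vc=[14, 26]
8: 0x56 (blk 21, set 1) → MISS  vc=[14, 26, 9]
9: 0x6a (blk 26, set 2) → VC-HIT  vc=[14, 6, 9]
10: 0x69 (blk 26, set 2) → L1-HIT  vc=[14, 6, 9]
11: 0x75 (blk 29, set 1) → MISS  vc=[14, 6, 9, 21]
12: 0x3a (blk 14, set 2) → VC-HIT  vc=[26, 6, 9, 21]
13: 0x66 (blk 25, set 1) → MISS  vc=[26, 6, 9, 21, 29]

OUTCOME = VC-HIT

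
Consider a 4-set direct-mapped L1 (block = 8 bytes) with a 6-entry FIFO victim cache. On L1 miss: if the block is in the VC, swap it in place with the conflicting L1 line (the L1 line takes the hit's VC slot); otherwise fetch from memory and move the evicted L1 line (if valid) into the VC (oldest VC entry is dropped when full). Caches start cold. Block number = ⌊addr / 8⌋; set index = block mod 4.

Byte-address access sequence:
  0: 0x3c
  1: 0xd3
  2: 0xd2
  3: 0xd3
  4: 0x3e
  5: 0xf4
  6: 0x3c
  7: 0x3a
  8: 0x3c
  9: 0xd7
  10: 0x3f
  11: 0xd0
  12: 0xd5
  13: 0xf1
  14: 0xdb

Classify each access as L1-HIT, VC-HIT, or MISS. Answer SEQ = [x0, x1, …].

#0 0x3c→b7/s3 MISS; vc=[]
#1 0xd3→b26/s2 MISS; vc=[]
#2 0xd2→b26/s2 L1-HIT; vc=[]
#3 0xd3→b26/s2 L1-HIT; vc=[]
#4 0x3e→b7/s3 L1-HIT; vc=[]
#5 0xf4→b30/s2 MISS; vc=[26]
#6 0x3c→b7/s3 L1-HIT; vc=[26]
#7 0x3a→b7/s3 L1-HIT; vc=[26]
#8 0x3c→b7/s3 L1-HIT; vc=[26]
#9 0xd7→b26/s2 VC-HIT; vc=[30]
#10 0x3f→b7/s3 L1-HIT; vc=[30]
#11 0xd0→b26/s2 L1-HIT; vc=[30]
#12 0xd5→b26/s2 L1-HIT; vc=[30]
#13 0xf1→b30/s2 VC-HIT; vc=[26]
#14 0xdb→b27/s3 MISS; vc=[26,7]

SEQ = [MISS, MISS, L1-HIT, L1-HIT, L1-HIT, MISS, L1-HIT, L1-HIT, L1-HIT, VC-HIT, L1-HIT, L1-HIT, L1-HIT, VC-HIT, MISS]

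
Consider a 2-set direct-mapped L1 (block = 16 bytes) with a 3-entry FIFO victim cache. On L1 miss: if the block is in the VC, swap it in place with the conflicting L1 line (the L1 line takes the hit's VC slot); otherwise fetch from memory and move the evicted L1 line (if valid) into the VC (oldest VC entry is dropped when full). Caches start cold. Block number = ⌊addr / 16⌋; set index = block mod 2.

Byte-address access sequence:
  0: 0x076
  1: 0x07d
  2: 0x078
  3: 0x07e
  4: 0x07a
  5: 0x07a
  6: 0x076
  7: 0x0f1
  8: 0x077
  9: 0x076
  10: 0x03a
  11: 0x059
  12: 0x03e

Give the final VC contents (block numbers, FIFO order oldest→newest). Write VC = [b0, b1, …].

VC = [15, 7, 5]

  [0] addr=0x76 blk=7 s=1: MISS | VC []
  [1] addr=0x7d blk=7 s=1: L1-HIT | VC []
  [2] addr=0x78 blk=7 s=1: L1-HIT | VC []
  [3] addr=0x7e blk=7 s=1: L1-HIT | VC []
  [4] addr=0x7a blk=7 s=1: L1-HIT | VC []
  [5] addr=0x7a blk=7 s=1: L1-HIT | VC []
  [6] addr=0x76 blk=7 s=1: L1-HIT | VC []
  [7] addr=0xf1 blk=15 s=1: MISS | VC [7]
  [8] addr=0x77 blk=7 s=1: VC-HIT | VC [15]
  [9] addr=0x76 blk=7 s=1: L1-HIT | VC [15]
  [10] addr=0x3a blk=3 s=1: MISS | VC [15, 7]
  [11] addr=0x59 blk=5 s=1: MISS | VC [15, 7, 3]
  [12] addr=0x3e blk=3 s=1: VC-HIT | VC [15, 7, 5]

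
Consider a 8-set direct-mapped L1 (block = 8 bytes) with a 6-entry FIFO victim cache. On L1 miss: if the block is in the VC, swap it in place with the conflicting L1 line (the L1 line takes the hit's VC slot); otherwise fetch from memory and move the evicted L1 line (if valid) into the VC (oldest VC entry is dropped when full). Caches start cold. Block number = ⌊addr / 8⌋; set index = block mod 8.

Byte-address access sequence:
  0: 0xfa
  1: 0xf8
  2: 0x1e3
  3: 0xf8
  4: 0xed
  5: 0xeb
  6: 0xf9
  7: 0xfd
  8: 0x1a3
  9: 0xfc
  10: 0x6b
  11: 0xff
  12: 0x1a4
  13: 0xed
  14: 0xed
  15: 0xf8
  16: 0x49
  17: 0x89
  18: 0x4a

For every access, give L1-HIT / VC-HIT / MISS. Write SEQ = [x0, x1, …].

SEQ = [MISS, L1-HIT, MISS, L1-HIT, MISS, L1-HIT, L1-HIT, L1-HIT, MISS, L1-HIT, MISS, L1-HIT, L1-HIT, VC-HIT, L1-HIT, L1-HIT, MISS, MISS, VC-HIT]

#0 0xfa→b31/s7 MISS; vc=[]
#1 0xf8→b31/s7 L1-HIT; vc=[]
#2 0x1e3→b60/s4 MISS; vc=[]
#3 0xf8→b31/s7 L1-HIT; vc=[]
#4 0xed→b29/s5 MISS; vc=[]
#5 0xeb→b29/s5 L1-HIT; vc=[]
#6 0xf9→b31/s7 L1-HIT; vc=[]
#7 0xfd→b31/s7 L1-HIT; vc=[]
#8 0x1a3→b52/s4 MISS; vc=[60]
#9 0xfc→b31/s7 L1-HIT; vc=[60]
#10 0x6b→b13/s5 MISS; vc=[60,29]
#11 0xff→b31/s7 L1-HIT; vc=[60,29]
#12 0x1a4→b52/s4 L1-HIT; vc=[60,29]
#13 0xed→b29/s5 VC-HIT; vc=[60,13]
#14 0xed→b29/s5 L1-HIT; vc=[60,13]
#15 0xf8→b31/s7 L1-HIT; vc=[60,13]
#16 0x49→b9/s1 MISS; vc=[60,13]
#17 0x89→b17/s1 MISS; vc=[60,13,9]
#18 0x4a→b9/s1 VC-HIT; vc=[60,13,17]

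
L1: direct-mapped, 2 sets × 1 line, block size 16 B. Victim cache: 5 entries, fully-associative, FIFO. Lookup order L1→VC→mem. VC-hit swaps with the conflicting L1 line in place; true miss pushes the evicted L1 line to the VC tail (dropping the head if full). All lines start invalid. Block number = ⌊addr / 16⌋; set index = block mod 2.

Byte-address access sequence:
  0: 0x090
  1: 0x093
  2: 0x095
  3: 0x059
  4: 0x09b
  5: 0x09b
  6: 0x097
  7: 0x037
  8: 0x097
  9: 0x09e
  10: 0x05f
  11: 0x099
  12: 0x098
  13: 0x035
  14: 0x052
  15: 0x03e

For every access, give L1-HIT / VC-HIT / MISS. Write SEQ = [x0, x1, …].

#0 0x90→b9/s1 MISS; vc=[]
#1 0x93→b9/s1 L1-HIT; vc=[]
#2 0x95→b9/s1 L1-HIT; vc=[]
#3 0x59→b5/s1 MISS; vc=[9]
#4 0x9b→b9/s1 VC-HIT; vc=[5]
#5 0x9b→b9/s1 L1-HIT; vc=[5]
#6 0x97→b9/s1 L1-HIT; vc=[5]
#7 0x37→b3/s1 MISS; vc=[5,9]
#8 0x97→b9/s1 VC-HIT; vc=[5,3]
#9 0x9e→b9/s1 L1-HIT; vc=[5,3]
#10 0x5f→b5/s1 VC-HIT; vc=[9,3]
#11 0x99→b9/s1 VC-HIT; vc=[5,3]
#12 0x98→b9/s1 L1-HIT; vc=[5,3]
#13 0x35→b3/s1 VC-HIT; vc=[5,9]
#14 0x52→b5/s1 VC-HIT; vc=[3,9]
#15 0x3e→b3/s1 VC-HIT; vc=[5,9]

SEQ = [MISS, L1-HIT, L1-HIT, MISS, VC-HIT, L1-HIT, L1-HIT, MISS, VC-HIT, L1-HIT, VC-HIT, VC-HIT, L1-HIT, VC-HIT, VC-HIT, VC-HIT]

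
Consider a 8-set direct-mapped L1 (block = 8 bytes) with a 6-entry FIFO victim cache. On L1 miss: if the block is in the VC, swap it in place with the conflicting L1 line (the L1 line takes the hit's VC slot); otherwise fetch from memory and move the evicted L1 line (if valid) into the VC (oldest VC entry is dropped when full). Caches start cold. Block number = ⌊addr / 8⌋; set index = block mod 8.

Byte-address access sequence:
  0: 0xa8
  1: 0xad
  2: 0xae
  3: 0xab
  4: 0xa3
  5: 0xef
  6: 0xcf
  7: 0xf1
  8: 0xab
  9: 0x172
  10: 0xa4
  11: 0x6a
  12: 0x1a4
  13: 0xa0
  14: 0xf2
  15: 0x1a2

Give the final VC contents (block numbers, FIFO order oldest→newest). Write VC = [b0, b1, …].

VC = [29, 46, 21, 20]

  [0] addr=0xa8 blk=21 s=5: MISS | VC []
  [1] addr=0xad blk=21 s=5: L1-HIT | VC []
  [2] addr=0xae blk=21 s=5: L1-HIT | VC []
  [3] addr=0xab blk=21 s=5: L1-HIT | VC []
  [4] addr=0xa3 blk=20 s=4: MISS | VC []
  [5] addr=0xef blk=29 s=5: MISS | VC [21]
  [6] addr=0xcf blk=25 s=1: MISS | VC [21]
  [7] addr=0xf1 blk=30 s=6: MISS | VC [21]
  [8] addr=0xab blk=21 s=5: VC-HIT | VC [29]
  [9] addr=0x172 blk=46 s=6: MISS | VC [29, 30]
  [10] addr=0xa4 blk=20 s=4: L1-HIT | VC [29, 30]
  [11] addr=0x6a blk=13 s=5: MISS | VC [29, 30, 21]
  [12] addr=0x1a4 blk=52 s=4: MISS | VC [29, 30, 21, 20]
  [13] addr=0xa0 blk=20 s=4: VC-HIT | VC [29, 30, 21, 52]
  [14] addr=0xf2 blk=30 s=6: VC-HIT | VC [29, 46, 21, 52]
  [15] addr=0x1a2 blk=52 s=4: VC-HIT | VC [29, 46, 21, 20]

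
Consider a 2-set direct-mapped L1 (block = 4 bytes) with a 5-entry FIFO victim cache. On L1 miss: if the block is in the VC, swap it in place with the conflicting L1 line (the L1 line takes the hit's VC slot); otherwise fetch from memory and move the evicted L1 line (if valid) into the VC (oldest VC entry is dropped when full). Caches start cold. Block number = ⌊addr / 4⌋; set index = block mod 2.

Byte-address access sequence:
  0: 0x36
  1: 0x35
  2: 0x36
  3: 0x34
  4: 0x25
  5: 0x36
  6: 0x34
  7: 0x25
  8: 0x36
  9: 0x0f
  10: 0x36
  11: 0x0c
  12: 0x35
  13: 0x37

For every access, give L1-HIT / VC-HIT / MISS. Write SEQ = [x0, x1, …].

  [0] addr=0x36 blk=13 s=1: MISS | VC []
  [1] addr=0x35 blk=13 s=1: L1-HIT | VC []
  [2] addr=0x36 blk=13 s=1: L1-HIT | VC []
  [3] addr=0x34 blk=13 s=1: L1-HIT | VC []
  [4] addr=0x25 blk=9 s=1: MISS | VC [13]
  [5] addr=0x36 blk=13 s=1: VC-HIT | VC [9]
  [6] addr=0x34 blk=13 s=1: L1-HIT | VC [9]
  [7] addr=0x25 blk=9 s=1: VC-HIT | VC [13]
  [8] addr=0x36 blk=13 s=1: VC-HIT | VC [9]
  [9] addr=0xf blk=3 s=1: MISS | VC [9, 13]
  [10] addr=0x36 blk=13 s=1: VC-HIT | VC [9, 3]
  [11] addr=0xc blk=3 s=1: VC-HIT | VC [9, 13]
  [12] addr=0x35 blk=13 s=1: VC-HIT | VC [9, 3]
  [13] addr=0x37 blk=13 s=1: L1-HIT | VC [9, 3]

SEQ = [MISS, L1-HIT, L1-HIT, L1-HIT, MISS, VC-HIT, L1-HIT, VC-HIT, VC-HIT, MISS, VC-HIT, VC-HIT, VC-HIT, L1-HIT]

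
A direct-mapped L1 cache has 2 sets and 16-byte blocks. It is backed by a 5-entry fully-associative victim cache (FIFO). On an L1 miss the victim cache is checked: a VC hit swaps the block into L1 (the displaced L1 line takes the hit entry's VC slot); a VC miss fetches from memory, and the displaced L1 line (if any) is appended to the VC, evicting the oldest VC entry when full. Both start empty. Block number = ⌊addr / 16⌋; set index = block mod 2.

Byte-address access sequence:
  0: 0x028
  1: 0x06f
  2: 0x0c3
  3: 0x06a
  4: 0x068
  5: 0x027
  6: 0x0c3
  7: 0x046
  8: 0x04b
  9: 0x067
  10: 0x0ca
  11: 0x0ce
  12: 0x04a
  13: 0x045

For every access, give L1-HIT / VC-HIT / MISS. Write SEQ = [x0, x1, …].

SEQ = [MISS, MISS, MISS, VC-HIT, L1-HIT, VC-HIT, VC-HIT, MISS, L1-HIT, VC-HIT, VC-HIT, L1-HIT, VC-HIT, L1-HIT]

#0 0x28→b2/s0 MISS; vc=[]
#1 0x6f→b6/s0 MISS; vc=[2]
#2 0xc3→b12/s0 MISS; vc=[2,6]
#3 0x6a→b6/s0 VC-HIT; vc=[2,12]
#4 0x68→b6/s0 L1-HIT; vc=[2,12]
#5 0x27→b2/s0 VC-HIT; vc=[6,12]
#6 0xc3→b12/s0 VC-HIT; vc=[6,2]
#7 0x46→b4/s0 MISS; vc=[6,2,12]
#8 0x4b→b4/s0 L1-HIT; vc=[6,2,12]
#9 0x67→b6/s0 VC-HIT; vc=[4,2,12]
#10 0xca→b12/s0 VC-HIT; vc=[4,2,6]
#11 0xce→b12/s0 L1-HIT; vc=[4,2,6]
#12 0x4a→b4/s0 VC-HIT; vc=[12,2,6]
#13 0x45→b4/s0 L1-HIT; vc=[12,2,6]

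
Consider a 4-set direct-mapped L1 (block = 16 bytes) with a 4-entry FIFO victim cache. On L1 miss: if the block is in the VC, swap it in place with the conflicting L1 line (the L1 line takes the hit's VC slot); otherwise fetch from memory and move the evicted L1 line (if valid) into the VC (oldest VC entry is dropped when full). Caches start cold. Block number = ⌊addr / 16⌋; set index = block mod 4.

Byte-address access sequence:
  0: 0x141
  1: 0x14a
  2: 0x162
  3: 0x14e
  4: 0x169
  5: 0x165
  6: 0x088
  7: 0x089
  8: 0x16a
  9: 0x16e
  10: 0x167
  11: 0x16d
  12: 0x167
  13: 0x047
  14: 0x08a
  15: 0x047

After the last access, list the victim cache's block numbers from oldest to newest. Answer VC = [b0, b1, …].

0: 0x141 (blk 20, set 0) → MISS  vc=[]
1: 0x14a (blk 20, set 0) → L1-HIT  vc=[]
2: 0x162 (blk 22, set 2) → MISS  vc=[]
3: 0x14e (blk 20, set 0) → L1-HIT  vc=[]
4: 0x169 (blk 22, set 2) → L1-HIT  vc=[]
5: 0x165 (blk 22, set 2) → L1-HIT  vc=[]
6: 0x88 (blk 8, set 0) → MISS  vc=[20]
7: 0x89 (blk 8, set 0) → L1-HIT  vc=[20]
8: 0x16a (blk 22, set 2) → L1-HIT  vc=[20]
9: 0x16e (blk 22, set 2) → L1-HIT  vc=[20]
10: 0x167 (blk 22, set 2) → L1-HIT  vc=[20]
11: 0x16d (blk 22, set 2) → L1-HIT  vc=[20]
12: 0x167 (blk 22, set 2) → L1-HIT  vc=[20]
13: 0x47 (blk 4, set 0) → MISS  vc=[20, 8]
14: 0x8a (blk 8, set 0) → VC-HIT  vc=[20, 4]
15: 0x47 (blk 4, set 0) → VC-HIT  vc=[20, 8]

VC = [20, 8]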